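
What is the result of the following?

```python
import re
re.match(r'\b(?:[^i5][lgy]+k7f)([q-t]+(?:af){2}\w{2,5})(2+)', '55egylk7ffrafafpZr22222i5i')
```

With `match`, the pattern is implicitly anchored at the beginning.
Here the string doesn't start with a match, so the call returns None.

None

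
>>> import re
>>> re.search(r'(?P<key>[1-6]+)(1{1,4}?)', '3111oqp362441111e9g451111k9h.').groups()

('311', '1')

This matches one or more of a character in [1-6] (captured as 'key'); then 1 to 4 of a literal '1' (lazy) (captured).
`re.search` scans for the first position where the pattern succeeds.
The match spans [0:4] → '3111'.
Captured: group 1 = '311', group 2 = '1'.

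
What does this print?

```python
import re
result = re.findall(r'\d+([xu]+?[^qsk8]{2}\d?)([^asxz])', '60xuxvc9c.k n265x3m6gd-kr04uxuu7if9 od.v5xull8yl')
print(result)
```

[('xux', 'v'), ('x3m6', 'g'), ('uxu', 'u'), ('xul', 'l')]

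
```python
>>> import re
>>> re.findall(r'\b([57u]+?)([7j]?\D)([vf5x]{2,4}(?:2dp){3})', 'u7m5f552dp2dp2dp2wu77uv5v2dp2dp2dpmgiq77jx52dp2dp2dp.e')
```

Lazy quantifiers expand one character at a time until the remainder of the pattern can match.
Multiple groups make `findall` return tuples — one 3-tuple for the one match.

[('u', '7m', '5f552dp2dp2dp')]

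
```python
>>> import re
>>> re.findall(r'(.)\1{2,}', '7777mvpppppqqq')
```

['7', 'p', 'q']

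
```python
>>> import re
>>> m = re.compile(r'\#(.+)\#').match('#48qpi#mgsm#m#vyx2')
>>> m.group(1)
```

'48qpi#mgsm#m'

With `match`, the pattern is implicitly anchored at the beginning.
The match spans [0:14] → '#48qpi#mgsm#m#'.
Captured: group 1 = '48qpi#mgsm#m'.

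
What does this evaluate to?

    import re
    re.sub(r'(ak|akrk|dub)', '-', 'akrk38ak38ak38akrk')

Branches in `(...|...)` are attempted left-to-right; the first branch that allows the whole pattern to succeed is taken.
Matches: at [0:2] → 'ak'; at [6:8] → 'ak'; at [10:12] → 'ak'; at [14:16] → 'ak'.
Every occurrence is swapped for '-'.

'-rk38-38-38-rk'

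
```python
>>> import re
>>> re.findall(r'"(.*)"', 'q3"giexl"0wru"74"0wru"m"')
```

['giexl"0wru"74"0wru"m']

`findall` collects group 1 from the one match (1 total).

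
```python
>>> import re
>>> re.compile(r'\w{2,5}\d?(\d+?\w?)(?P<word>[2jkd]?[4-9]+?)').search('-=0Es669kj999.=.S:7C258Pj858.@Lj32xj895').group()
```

'0Es669kj9'

The pattern matches 2 to 5 of a word character, then optionally a digit; then one or more of a digit (lazy), then optionally a word character (captured); then optionally one of [2jkd], then one or more of a character in [4-9] (lazy) (captured as 'word').
`re.search` scans for the first position where the pattern succeeds.
The match spans [2:11] → '0Es669kj9'.
Captured: group 1 = '9k', group 2 = 'j9'.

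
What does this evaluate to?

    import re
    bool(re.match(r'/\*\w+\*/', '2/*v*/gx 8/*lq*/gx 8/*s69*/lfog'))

`match` is anchored at position 0; if the pattern doesn't fit there, it returns None.
Here the string doesn't start with a match, so the call returns None, and `bool(None)` is False.

False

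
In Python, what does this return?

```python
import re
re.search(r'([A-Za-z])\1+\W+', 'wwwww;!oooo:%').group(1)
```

`\1` is not a pattern — it's the concrete string captured by group 1, re-applied verbatim.
`search` walks the string left to right and returns the first match it finds.
The match spans [0:7] → 'wwwww;!'.
Captured: group 1 = 'w'.

'w'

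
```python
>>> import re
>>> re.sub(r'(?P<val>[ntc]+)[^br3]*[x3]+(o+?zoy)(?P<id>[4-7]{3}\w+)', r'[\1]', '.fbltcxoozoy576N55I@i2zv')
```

The pattern matches one or more of one of [ntc] (captured as 'val'); then zero or more of any character except [br3], then one or more of one of [x3]; then one or more of the literal 'o' (lazy), then the literal 'zo', then the literal 'y' (captured); then exactly 3 of a character in [4-7], then one or more of a word character (captured as 'id').
Matches: at [4:19] → 'tcxoozoy576N55I'.
`\1` in the replacement pulls in group 1's text for each match.

'.fbl[tc]@i2zv'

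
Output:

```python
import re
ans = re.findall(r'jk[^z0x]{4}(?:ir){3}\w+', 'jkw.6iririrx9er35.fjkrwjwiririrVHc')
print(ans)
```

Pattern: the literal 'jk', then exactly 4 of any character except [z0x]; then the literal 'ir' repeated 3 times, then one or more of a word character.
Walking the string: at [19:34] → 'jkrwjwiririrVHc'.
`findall` yields the raw match text (1 of them) because the pattern has no groups.

['jkrwjwiririrVHc']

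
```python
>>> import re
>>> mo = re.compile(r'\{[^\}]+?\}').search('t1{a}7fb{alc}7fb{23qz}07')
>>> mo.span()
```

(2, 5)

The match spans [2:5] → '{a}'.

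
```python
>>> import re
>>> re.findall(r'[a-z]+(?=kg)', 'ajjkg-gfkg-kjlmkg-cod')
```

['ajj', 'gf', 'kjlm']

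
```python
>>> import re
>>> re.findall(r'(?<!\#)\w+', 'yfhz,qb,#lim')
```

`(?!…)`/`(?<!…)` only lets a position through if the neighbouring text does NOT match; no characters are consumed.
Scanning left to right: at [0:4] → 'yfhz'; at [5:7] → 'qb'; at [10:12] → 'im'.
`findall` yields the raw match text (3 of them) because the pattern has no groups.

['yfhz', 'qb', 'im']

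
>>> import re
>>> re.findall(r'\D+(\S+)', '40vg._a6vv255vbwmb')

['6vv255vbwmb']

The pattern matches one or more of a non-digit; then one or more of a non-whitespace character (captured).
Matches: at [2:18] match 'vg._a6vv255vbwmb', group 1 = '6vv255vbwmb'.
With a single group, `findall` returns only what that group captured — 1 item.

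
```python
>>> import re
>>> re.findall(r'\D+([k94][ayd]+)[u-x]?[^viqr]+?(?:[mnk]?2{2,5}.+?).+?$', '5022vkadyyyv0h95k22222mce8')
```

This matches one or more of a non-digit; then one of [k94], then one or more of one of [ayd] (captured); then optionally a character in [u-x], then one or more of any character except [viqr] (lazy); then optionally one of [mnk], then 2 to 5 of the literal '2', then one or more of any character (lazy) (non-capturing group); then one or more of any character (lazy); then anchored at the end.
Matches: at [4:26] match 'vkadyyyv0h95k22222mce8', group 1 = 'kadyyy'.
With a single group, `findall` returns only what that group captured — 1 item.

['kadyyy']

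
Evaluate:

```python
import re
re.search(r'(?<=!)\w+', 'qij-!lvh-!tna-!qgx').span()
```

(5, 8)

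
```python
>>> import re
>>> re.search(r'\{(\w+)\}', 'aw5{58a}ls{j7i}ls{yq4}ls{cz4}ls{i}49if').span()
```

The match spans [3:8] → '{58a}'.

(3, 8)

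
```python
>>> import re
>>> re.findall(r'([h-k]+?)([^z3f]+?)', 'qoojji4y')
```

This matches one or more of a character in [h-k] (lazy) (captured); then one or more of any character except [z3f] (lazy) (captured).
Scanning left to right: at [3:5] match 'jj', groups = ('j', 'j'); at [5:7] match 'i4', groups = ('i', '4').
Multiple groups make `findall` return tuples — one 2-tuple for each match.

[('j', 'j'), ('i', '4')]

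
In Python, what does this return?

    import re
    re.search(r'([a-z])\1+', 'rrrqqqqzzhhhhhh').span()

(0, 3)

After group 1 captures some text, `\1` only succeeds where that same text appears again.
`re.search` scans for the first position where the pattern succeeds.
The match spans [0:3] → 'rrr'.
Captured: group 1 = 'r'.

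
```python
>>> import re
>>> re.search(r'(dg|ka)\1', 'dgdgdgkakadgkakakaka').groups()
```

The match spans [0:4] → 'dgdg'.
Captured: group 1 = 'dg'.

('dg',)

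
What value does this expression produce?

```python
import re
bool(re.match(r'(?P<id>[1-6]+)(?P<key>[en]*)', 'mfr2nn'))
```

`match` is anchored at position 0; if the pattern doesn't fit there, it returns None.
Here position 0 doesn't satisfy it, so the call returns None, and `bool(None)` is False.

False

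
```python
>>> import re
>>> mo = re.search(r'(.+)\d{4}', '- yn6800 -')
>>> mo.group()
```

This matches one or more of any character (captured); then exactly 4 of a digit.
`re.search` tries every starting position until one works.
The match spans [0:8] → '- yn6800'.
Captured: group 1 = '- yn'.

'- yn6800'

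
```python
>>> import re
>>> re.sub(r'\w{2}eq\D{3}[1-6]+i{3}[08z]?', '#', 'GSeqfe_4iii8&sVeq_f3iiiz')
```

This matches exactly 2 of a word character, then the literal 'eq', then exactly 3 of a non-digit; then one or more of a character in [1-6]; then exactly 3 of the literal 'i', then optionally one of [08z].
Matches: at [0:12] → 'GSeqfe_4iii8'.
`sub` substitutes '#' at each match site.

'#&sVeq_f3iiiz'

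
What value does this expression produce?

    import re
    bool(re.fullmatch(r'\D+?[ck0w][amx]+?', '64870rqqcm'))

False

The pattern matches one or more of a non-digit (lazy); then one of [ck0w], then one or more of one of [amx] (lazy).
`re.fullmatch` requires the pattern to consume the entire string.
Here the pattern can't cover the whole string, so the call returns None, and `bool(None)` is False.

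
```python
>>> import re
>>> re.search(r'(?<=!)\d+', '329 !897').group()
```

'897'

The positive lookaround only admits positions where the adjacent text matches; those characters stay outside the span.
Unlike `match`, `search` isn't anchored — it looks for the pattern anywhere in the string.
The match spans [5:8] → '897'.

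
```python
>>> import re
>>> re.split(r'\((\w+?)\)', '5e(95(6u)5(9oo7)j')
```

['5e(95', '6u', '5', '9oo7', 'j']

The group in the pattern means `split` returns the separators' captures alongside the pieces.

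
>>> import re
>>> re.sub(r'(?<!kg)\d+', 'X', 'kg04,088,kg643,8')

'kg0X,X,kg6X,X'

`(?!…)`/`(?<!…)` only lets a position through if the neighbouring text does NOT match; no characters are consumed.
Matches: at [3:4] → '4'; at [5:8] → '088'; at [12:14] → '43'; at [15:16] → '8'.
Each match is replaced by 'X'.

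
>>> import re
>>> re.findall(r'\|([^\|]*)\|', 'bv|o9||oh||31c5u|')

['o9', 'oh', '31c5u']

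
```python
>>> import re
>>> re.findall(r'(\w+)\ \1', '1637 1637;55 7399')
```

['1637']

`\1` is not a pattern — it's the concrete string captured by group 1, re-applied verbatim.
Matches: at [0:9] match '1637 1637', group 1 = '1637'.
With a single group, `findall` returns only what that group captured — 1 item.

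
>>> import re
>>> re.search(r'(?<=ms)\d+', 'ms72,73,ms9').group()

'72'

Lookahead/lookbehind check context without consuming it, so the matched span excludes the asserted characters.
`search` walks the string left to right and returns the first match it finds.
The match spans [2:4] → '72'.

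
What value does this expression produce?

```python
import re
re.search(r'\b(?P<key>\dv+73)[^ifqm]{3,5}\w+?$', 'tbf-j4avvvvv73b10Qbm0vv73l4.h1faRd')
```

The pattern matches a word boundary (`\b`, zero-width); then a digit, then one or more of a literal 'v', then the literal '73' (captured as 'key'); then 3 to 5 of any character except [ifqm], then one or more of a word character (lazy); then anchored at the end.
`search` walks the string left to right and returns the first match it finds.
Here nothing in the string fits, so the call returns None.

None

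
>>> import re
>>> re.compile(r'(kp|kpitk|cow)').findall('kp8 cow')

['kp', 'cow']

Matches: at [0:2] match 'kp', group 1 = 'kp'; at [4:7] match 'cow', group 1 = 'cow'.
With a single group, `findall` returns only what that group captured — 2 items.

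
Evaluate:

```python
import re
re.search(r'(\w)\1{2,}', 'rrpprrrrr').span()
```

The backreference `\1` re-matches whatever the first group consumed, character for character.
`search` walks the string left to right and returns the first match it finds.
The match spans [4:9] → 'rrrrr'.
Captured: group 1 = 'r'.

(4, 9)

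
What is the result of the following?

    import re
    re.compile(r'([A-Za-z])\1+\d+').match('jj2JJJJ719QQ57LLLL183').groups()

('j',)

The match spans [0:3] → 'jj2'.
Captured: group 1 = 'j'.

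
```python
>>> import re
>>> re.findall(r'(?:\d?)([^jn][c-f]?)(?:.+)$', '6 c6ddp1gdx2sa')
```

The pattern matches optionally a digit (non-capturing group); then any character except [jn], then optionally a character in [c-f] (captured); then one or more of any character (non-capturing group); then anchored at the end.
Matches: at [0:14] match '6 c6ddp1gdx2sa', group 1 = ' c'.
One capturing group, so `findall` returns just the captured substring from the one match — 1 in all.

[' c']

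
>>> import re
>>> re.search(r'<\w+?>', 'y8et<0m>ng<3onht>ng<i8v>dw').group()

`search` walks the string left to right and returns the first match it finds.
The match spans [4:8] → '<0m>'.

'<0m>'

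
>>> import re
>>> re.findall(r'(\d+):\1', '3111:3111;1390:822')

['3111']

`\1` is not a pattern — it's the concrete string captured by group 1, re-applied verbatim.
Matches: at [0:9] match '3111:3111', group 1 = '3111'.
One capturing group, so `findall` returns just the captured substring from the one match — 1 in all.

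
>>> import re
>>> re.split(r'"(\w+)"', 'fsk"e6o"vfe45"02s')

`re.split` interleaves the captured-group text with the surrounding fragments.

['fsk', 'e6o', 'vfe45"02s']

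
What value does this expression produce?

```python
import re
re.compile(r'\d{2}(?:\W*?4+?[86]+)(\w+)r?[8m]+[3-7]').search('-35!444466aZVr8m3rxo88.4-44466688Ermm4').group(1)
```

'aZVr8'

The match spans [1:17] → '35!444466aZVr8m3'.
Captured: group 1 = 'aZVr8'.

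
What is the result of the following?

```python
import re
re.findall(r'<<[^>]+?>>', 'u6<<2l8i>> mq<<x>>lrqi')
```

['<<2l8i>>', '<<x>>']

`findall` yields the raw match text (2 of them) because the pattern has no groups.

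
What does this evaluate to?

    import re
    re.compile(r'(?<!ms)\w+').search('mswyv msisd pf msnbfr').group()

'mswyv'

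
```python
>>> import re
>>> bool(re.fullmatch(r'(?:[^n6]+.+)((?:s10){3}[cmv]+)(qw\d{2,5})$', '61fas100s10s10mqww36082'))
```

`re.fullmatch` requires the pattern to consume the entire string.
Here there's no way to consume every character, so the call returns None, and `bool(None)` is False.

False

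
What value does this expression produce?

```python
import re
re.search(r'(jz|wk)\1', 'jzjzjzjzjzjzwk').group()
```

A backreference is literal: `\1` must see the identical characters the first group matched.
The match spans [0:4] → 'jzjz'.

'jzjz'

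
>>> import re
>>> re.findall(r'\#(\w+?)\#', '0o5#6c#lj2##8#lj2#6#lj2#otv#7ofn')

Matches: at [3:7] match '#6c#', group 1 = '6c'; at [11:14] match '#8#', group 1 = '8'; at [17:20] match '#6#', group 1 = '6'; at [23:28] match '#otv#', group 1 = 'otv'.
Because there's exactly one group, `findall` drops the full match and keeps group 1 from each hit.

['6c', '8', '6', 'otv']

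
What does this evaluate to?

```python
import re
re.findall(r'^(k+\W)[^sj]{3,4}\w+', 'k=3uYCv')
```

['k=']

The pattern matches anchored at the start of the string; then one or more of the literal 'k', then a non-word character (captured); then 3 to 4 of any character except [sj], then one or more of a word character.
Matches: at [0:7] match 'k=3uYCv', group 1 = 'k='.
Because there's exactly one group, `findall` drops the full match and keeps group 1 from the one hit.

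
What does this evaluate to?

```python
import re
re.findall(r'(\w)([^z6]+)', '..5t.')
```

The pattern matches a word character (captured); then one or more of any character except [z6] (captured).
Scanning left to right: at [2:5] match '5t.', groups = ('5', 't.').
Multiple groups make `findall` return tuples — one 2-tuple for the one match.

[('5', 't.')]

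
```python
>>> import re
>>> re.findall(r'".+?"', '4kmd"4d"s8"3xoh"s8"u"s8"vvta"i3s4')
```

Scanning left to right: at [4:8] → '"4d"'; at [10:16] → '"3xoh"'; at [18:21] → '"u"'; at [23:29] → '"vvta"'.
No capturing groups, so `findall` returns the 4 full match strings.

['"4d"', '"3xoh"', '"u"', '"vvta"']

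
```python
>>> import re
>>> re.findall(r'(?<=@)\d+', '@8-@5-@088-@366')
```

The positive lookaround only admits positions where the adjacent text matches; those characters stay outside the span.
`findall` yields the raw match text (4 of them) because the pattern has no groups.

['8', '5', '088', '366']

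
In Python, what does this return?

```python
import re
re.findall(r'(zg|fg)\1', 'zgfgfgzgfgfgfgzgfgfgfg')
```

The backreference `\1` re-matches whatever the first group consumed, character for character.
`findall` collects group 1 from each match (3 total).

['fg', 'fg', 'fg']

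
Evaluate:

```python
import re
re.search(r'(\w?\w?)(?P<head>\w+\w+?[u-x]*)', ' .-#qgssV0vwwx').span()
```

(4, 14)

The pattern matches optionally a word character, then optionally a word character (captured); then one or more of a word character, then one or more of a word character (lazy), then zero or more of a character in [u-x] (captured as 'head').
`re.search` scans for the first position where the pattern succeeds.
The match spans [4:14] → 'qgssV0vwwx'.
Captured: group 1 = 'qg', group 2 = 'ssV0vwwx'.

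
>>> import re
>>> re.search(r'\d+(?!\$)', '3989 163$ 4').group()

The negative lookahead/lookbehind blocks any match where the forbidden context is present.
The match spans [0:4] → '3989'.

'3989'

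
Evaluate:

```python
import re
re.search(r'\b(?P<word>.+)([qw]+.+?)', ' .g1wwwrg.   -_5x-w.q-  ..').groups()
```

Pattern: a word boundary (`\b`, zero-width); then one or more of any character (captured as 'word'); then one or more of one of [qw], then one or more of any character (lazy) (captured).
`search` walks the string left to right and returns the first match it finds.
The match spans [2:22] → 'g1wwwrg.   -_5x-w.q-'.
Captured: group 1 = 'g1wwwrg.   -_5x-w.', group 2 = 'q-'.

('g1wwwrg.   -_5x-w.', 'q-')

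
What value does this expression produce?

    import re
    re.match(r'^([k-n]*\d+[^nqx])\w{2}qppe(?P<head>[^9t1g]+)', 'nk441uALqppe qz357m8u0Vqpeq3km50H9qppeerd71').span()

(0, 33)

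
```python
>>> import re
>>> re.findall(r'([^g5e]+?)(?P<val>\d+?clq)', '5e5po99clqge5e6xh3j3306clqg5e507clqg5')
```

Pattern: one or more of any character except [g5e] (lazy) (captured); then one or more of a digit (lazy), then the literal 'clq' (captured as 'val').
With the lazy modifier that quantifier settles for the fewest repetitions that let the rest of the pattern succeed (the atoms after it are unaffected and can still be greedy).
Matches: at [3:10] match 'po99clq', groups = ('po', '99clq'); at [14:26] match '6xh3j3306clq', groups = ('6xh3j', '3306clq'); at [30:35] match '07clq', groups = ('0', '7clq').
`findall` packs the 2 group values into a tuple for every match.

[('po', '99clq'), ('6xh3j', '3306clq'), ('0', '7clq')]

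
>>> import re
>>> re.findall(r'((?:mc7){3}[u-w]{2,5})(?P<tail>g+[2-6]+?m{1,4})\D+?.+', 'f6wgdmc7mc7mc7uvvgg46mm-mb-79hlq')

With 2 capturing groups, `findall` returns a 2-tuple per match.

[('mc7mc7mc7uvv', 'gg46mm')]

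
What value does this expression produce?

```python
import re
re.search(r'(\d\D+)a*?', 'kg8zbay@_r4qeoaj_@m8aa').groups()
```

('8zbay@_r',)

Pattern: a digit, then one or more of a non-digit (captured); then zero or more of a literal 'a' (lazy).
`search` walks the string left to right and returns the first match it finds.
The match spans [2:10] → '8zbay@_r'.
Captured: group 1 = '8zbay@_r'.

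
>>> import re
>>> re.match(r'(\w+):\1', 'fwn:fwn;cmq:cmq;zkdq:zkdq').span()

(0, 7)

A backreference is literal: `\1` must see the identical characters the first group matched.
`match` is anchored at position 0; if the pattern doesn't fit there, it returns None.
The match spans [0:7] → 'fwn:fwn'.
Captured: group 1 = 'fwn'.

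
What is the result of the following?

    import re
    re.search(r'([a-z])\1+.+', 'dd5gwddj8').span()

(0, 9)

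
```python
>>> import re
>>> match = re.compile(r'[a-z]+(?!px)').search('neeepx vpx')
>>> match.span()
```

(0, 6)

`(?!…)`/`(?<!…)` only lets a position through if the neighbouring text does NOT match; no characters are consumed.
The match spans [0:6] → 'neeepx'.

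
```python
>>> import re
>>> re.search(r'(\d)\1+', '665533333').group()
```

A backreference is literal: `\1` must see the identical characters the first group matched.
The match spans [0:2] → '66'.

'66'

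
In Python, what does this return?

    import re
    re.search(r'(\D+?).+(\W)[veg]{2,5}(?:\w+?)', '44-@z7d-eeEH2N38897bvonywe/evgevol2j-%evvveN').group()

This matches one or more of a non-digit (lazy) (captured); then one or more of any character; then a non-word character (captured); then 2 to 5 of one of [veg]; then one or more of a word character (lazy) (non-capturing group).
Unlike `match`, `search` isn't anchored — it looks for the pattern anywhere in the string.
The match spans [2:44] → '-@z7d-eeEH2N38897bvonywe/evgevol2j-%evvveN'.
Captured: group 1 = '-', group 2 = '%'.

'-@z7d-eeEH2N38897bvonywe/evgevol2j-%evvveN'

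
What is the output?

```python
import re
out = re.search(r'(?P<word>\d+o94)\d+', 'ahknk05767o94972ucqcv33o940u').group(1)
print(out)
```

The match spans [5:16] → '05767o94972'.
Captured: group 1 = '05767o94'.

05767o94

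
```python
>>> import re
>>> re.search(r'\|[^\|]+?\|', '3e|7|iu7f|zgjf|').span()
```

Unlike `match`, `search` isn't anchored — it looks for the pattern anywhere in the string.
The match spans [2:5] → '|7|'.

(2, 5)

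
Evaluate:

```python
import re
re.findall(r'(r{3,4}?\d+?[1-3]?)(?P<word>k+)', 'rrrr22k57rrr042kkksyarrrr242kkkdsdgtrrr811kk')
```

[('rrrr22', 'k'), ('rrr042', 'kkk'), ('rrrr242', 'kkk'), ('rrr811', 'kk')]

The pattern matches 3 to 4 of the literal 'r' (lazy), then one or more of a digit (lazy), then optionally a character in [1-3] (captured); then one or more of a literal 'k' (captured as 'word').
Matches: at [0:7] match 'rrrr22k', groups = ('rrrr22', 'k'); at [9:18] match 'rrr042kkk', groups = ('rrr042', 'kkk'); at [21:31] match 'rrrr242kkk', groups = ('rrrr242', 'kkk'); at [36:44] match 'rrr811kk', groups = ('rrr811', 'kk').
2 groups means each result is a tuple of 2 captured strings — 4 here.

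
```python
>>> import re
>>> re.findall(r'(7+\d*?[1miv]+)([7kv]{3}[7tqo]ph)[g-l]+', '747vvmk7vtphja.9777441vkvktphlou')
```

[('747vvm', 'k7vtph'), ('777441v', 'kvktph')]

The pattern matches one or more of the literal '7', then zero or more of a digit (lazy), then one or more of one of [1miv] (captured); then exactly 3 of one of [7kv], then one of [7tqo], then the literal 'ph' (captured); then one or more of a character in [g-l].
Matches: at [0:13] match '747vvmk7vtphj', groups = ('747vvm', 'k7vtph'); at [16:30] match '777441vkvktphl', groups = ('777441v', 'kvktph').
Multiple groups make `findall` return tuples — one 2-tuple for each match.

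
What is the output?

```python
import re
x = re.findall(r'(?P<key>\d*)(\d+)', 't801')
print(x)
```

This matches zero or more of a digit (captured as 'key'); then one or more of a digit (captured).
Matches: at [1:4] match '801', groups = ('80', '1').
Multiple groups make `findall` return tuples — one 2-tuple for the one match.

[('80', '1')]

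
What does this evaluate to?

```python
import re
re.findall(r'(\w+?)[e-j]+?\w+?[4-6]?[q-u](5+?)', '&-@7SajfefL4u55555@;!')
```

Pattern: one or more of a word character (lazy) (captured); then one or more of a character in [e-j] (lazy); then one or more of a word character (lazy), then optionally a character in [4-6], then a character in [q-u]; then one or more of a literal '5' (lazy) (captured).
Matches: at [3:14] match '7SajfefL4u5', groups = ('7Sa', '5').
2 groups means the one result is a tuple of 2 captured strings — 1 here.

[('7Sa', '5')]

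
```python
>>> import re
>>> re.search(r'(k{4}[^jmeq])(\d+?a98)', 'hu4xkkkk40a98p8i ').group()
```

The match spans [4:13] → 'kkkk40a98'.

'kkkk40a98'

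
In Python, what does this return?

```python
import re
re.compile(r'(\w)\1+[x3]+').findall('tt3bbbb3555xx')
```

`\1` has to match the exact text group 1 already captured.
Walking the string: at [0:3] match 'tt3', group 1 = 't'; at [3:8] match 'bbbb3', group 1 = 'b'; at [8:13] match '555xx', group 1 = '5'.
One capturing group, so `findall` returns just the captured substring from each match — 3 in all.

['t', 'b', '5']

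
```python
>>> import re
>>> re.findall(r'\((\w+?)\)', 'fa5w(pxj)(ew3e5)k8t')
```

`findall` collects group 1 from each match (2 total).

['pxj', 'ew3e5']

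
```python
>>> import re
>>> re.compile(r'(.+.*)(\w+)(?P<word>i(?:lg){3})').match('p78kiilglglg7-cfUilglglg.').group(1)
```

This matches one or more of any character, then zero or more of any character (captured); then one or more of a word character (captured); then the literal 'i', then the literal 'lg' repeated 3 times (captured as 'word').
`match` is anchored at position 0; if the pattern doesn't fit there, it returns None.
The match spans [0:24] → 'p78kiilglglg7-cfUilglglg'.
Captured: group 1 = 'p78kiilglglg7-cf', group 2 = 'U', group 3 = 'ilglglg'.

'p78kiilglglg7-cf'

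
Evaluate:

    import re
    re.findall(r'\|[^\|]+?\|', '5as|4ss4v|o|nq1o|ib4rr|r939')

['|4ss4v|', '|nq1o|']

Since nothing is captured, `findall` lists the 2 matched substrings directly.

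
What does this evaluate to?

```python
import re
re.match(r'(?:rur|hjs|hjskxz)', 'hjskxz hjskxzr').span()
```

(0, 3)

`re.match` won't scan ahead — the pattern has to work from the very first character.
The match spans [0:3] → 'hjs'.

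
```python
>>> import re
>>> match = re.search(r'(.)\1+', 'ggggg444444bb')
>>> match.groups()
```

('g',)

The backreference `\1` re-matches whatever the first group consumed, character for character.
`search` walks the string left to right and returns the first match it finds.
The match spans [0:5] → 'ggggg'.
Captured: group 1 = 'g'.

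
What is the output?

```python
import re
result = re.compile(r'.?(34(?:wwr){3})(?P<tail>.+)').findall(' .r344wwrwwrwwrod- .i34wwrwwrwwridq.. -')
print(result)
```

Pattern: optionally any character; then the literal '34', then the literal 'wwr' repeated 3 times (captured); then one or more of any character (captured as 'tail').
Scanning left to right: at [20:39] match 'i34wwrwwrwwridq.. -', groups = ('34wwrwwrwwr', 'idq.. -').
`findall` packs the 2 group values into a tuple for every match.

[('34wwrwwrwwr', 'idq.. -')]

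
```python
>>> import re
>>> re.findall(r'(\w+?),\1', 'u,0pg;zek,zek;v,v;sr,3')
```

The backreference `\1` re-matches whatever the first group consumed, character for character.
One capturing group, so `findall` returns just the captured substring from each match — 2 in all.

['zek', 'v']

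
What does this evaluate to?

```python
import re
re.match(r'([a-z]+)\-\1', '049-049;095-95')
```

None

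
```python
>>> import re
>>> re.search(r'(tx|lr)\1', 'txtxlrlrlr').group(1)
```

'tx'

The match spans [0:4] → 'txtx'.
Captured: group 1 = 'tx'.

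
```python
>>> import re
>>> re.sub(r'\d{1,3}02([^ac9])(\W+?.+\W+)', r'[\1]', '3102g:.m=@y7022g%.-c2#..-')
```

This matches 1 to 3 of a digit, then the literal '02'; then any character except [ac9] (captured); then one or more of a non-word character (lazy), then one or more of any character, then one or more of a non-word character (captured).
Matches: at [0:25] → '3102g:.m=@y7022g%.-c2#..-'.
Each match is replaced using the text its own group 1 captured.

'[g]'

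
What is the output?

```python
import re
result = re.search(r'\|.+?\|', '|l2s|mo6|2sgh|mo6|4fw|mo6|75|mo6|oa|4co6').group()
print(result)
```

A non-greedy quantifier consumes as few characters as it can — just enough that the remainder of the pattern still matches from where it stops; whatever follows it matches normally.
The match spans [0:5] → '|l2s|'.

|l2s|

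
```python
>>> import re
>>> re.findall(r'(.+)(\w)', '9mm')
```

[('9m', 'm')]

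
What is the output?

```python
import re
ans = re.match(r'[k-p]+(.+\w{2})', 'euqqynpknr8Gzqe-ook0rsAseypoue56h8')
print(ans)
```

With `match`, the pattern is implicitly anchored at the beginning.
Here the pattern fails at index 0, so the call returns None.

None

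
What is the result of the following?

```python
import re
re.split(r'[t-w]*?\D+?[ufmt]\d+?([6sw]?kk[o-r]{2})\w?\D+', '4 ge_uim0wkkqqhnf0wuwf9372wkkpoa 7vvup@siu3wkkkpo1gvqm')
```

The pattern matches zero or more of a character in [t-w] (lazy), then one or more of a non-digit (lazy), then one of [ufmt]; then one or more of a digit (lazy); then optionally one of [6sw], then the literal 'kk', then exactly 2 of a character in [o-r] (captured); then optionally a word character, then one or more of a non-digit.
Matches to split on: at [1:17] → ' ge_uim0wkkqqhnf'; at [18:33] → 'wuwf9372wkkpoa '.
`re.split` interleaves the captured-group text with the surrounding fragments.

['4', 'wkkqq', '0', 'wkkpo', '7vvup@siu3wkkkpo1gvqm']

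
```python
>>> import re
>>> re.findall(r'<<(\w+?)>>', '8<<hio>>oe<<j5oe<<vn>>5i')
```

One capturing group, so `findall` returns just the captured substring from each match — 2 in all.

['hio', 'vn']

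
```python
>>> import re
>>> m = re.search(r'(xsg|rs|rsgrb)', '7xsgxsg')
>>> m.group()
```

'xsg'

`re.search` scans for the first position where the pattern succeeds.
The match spans [1:4] → 'xsg'.
Captured: group 1 = 'xsg'.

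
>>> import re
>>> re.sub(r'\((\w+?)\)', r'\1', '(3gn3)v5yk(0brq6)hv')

'3gn3v5yk0brq6hv'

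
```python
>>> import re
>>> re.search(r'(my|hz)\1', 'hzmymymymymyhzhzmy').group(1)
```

The match spans [2:6] → 'mymy'.
Captured: group 1 = 'my'.

'my'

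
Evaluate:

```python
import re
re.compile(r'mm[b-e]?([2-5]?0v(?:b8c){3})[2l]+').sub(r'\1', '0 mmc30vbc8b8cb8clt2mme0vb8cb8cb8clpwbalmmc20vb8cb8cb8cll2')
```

'0 mmc30vbc8b8cb8clt20vb8cb8cb8cpwbal20vb8cb8cb8c'

Pattern: the literal 'mm', then optionally a character in [b-e]; then optionally a character in [2-5], then the literal '0v', then the literal 'b8c' repeated 3 times (captured); then one or more of one of [2l].
Matches: at [20:35] → 'mme0vb8cb8cb8cl'; at [40:58] → 'mmc20vb8cb8cb8cll2'.
Each match is replaced using the text its own group 1 captured.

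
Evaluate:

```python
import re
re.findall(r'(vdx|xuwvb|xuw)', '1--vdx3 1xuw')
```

Matches: at [3:6] match 'vdx', group 1 = 'vdx'; at [9:12] match 'xuw', group 1 = 'xuw'.
`findall` collects group 1 from each match (2 total).

['vdx', 'xuw']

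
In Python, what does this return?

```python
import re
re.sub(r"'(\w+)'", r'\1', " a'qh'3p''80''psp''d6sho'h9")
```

" aqh3p'80pspd6shoh9"

Matches: at [2:6] → "'qh'"; at [9:13] → "'80'"; at [13:18] → "'psp'"; at [18:25] → "'d6sho'".
The replacement refers to a captured group, so each match is rewritten using its own captured text.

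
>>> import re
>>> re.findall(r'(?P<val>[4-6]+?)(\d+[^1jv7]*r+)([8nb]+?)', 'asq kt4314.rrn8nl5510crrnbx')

[('4', '314.rr', 'n'), ('5', '510crr', 'n')]

Pattern: one or more of a character in [4-6] (lazy) (captured as 'val'); then one or more of a digit, then zero or more of any character except [1jv7], then one or more of a literal 'r' (captured); then one or more of one of [8nb] (lazy) (captured).
With the lazy modifier that quantifier settles for the fewest repetitions that let the rest of the pattern succeed (the atoms after it are unaffected and can still be greedy).
Scanning left to right: at [6:14] match '4314.rrn', groups = ('4', '314.rr', 'n'); at [17:25] match '5510crrn', groups = ('5', '510crr', 'n').
3 groups means each result is a tuple of 3 captured strings — 2 here.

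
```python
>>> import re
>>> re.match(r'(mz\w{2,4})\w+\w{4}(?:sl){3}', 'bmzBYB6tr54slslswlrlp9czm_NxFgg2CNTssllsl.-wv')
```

This matches the literal 'mz', then 2 to 4 of a word character (captured); then one or more of a word character, then exactly 4 of a word character, then the literal 'sl' repeated 3 times.
`match` is anchored at position 0; if the pattern doesn't fit there, it returns None.
Here the pattern fails at index 0, so the call returns None.

None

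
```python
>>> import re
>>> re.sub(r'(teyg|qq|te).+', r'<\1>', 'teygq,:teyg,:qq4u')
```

The regex engine tests alternatives in the order written; an earlier branch that matches wins even if a later one would match more.
`\1` in the replacement pulls in group 1's text for each match.

'<teyg>'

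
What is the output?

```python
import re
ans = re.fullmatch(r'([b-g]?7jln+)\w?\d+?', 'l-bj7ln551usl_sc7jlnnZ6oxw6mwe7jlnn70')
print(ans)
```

`re.fullmatch` requires the pattern to consume the entire string.
Here the string isn't matched end-to-end, so the call returns None.

None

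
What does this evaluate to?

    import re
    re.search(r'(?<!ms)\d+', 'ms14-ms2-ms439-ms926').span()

(3, 4)

The negative lookahead/lookbehind blocks any match where the forbidden context is present.
The match spans [3:4] → '4'.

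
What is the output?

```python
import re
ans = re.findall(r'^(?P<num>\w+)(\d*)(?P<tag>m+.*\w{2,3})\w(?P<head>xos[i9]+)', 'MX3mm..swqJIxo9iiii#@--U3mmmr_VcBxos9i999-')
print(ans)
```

[('MX3m', '', 'm..swqJIxo9iiii#@--U3mmmr_Vc', 'xos9i999')]

The pattern matches anchored at the start of the string; then one or more of a word character (captured as 'num'); then zero or more of a digit (captured); then one or more of a literal 'm', then zero or more of any character, then 2 to 3 of a word character (captured as 'tag'); then a word character; then the literal 'xos', then one or more of one of [i9] (captured as 'head').
Matches: at [0:41] match 'MX3mm..swqJIxo9iiii#@--U3mmmr_VcBxos9i999', groups = ('MX3m', '', 'm..swqJIxo9iiii#@--U3mmmr_Vc', 'xos9i999').
With 4 capturing groups, `findall` returns a 4-tuple per match.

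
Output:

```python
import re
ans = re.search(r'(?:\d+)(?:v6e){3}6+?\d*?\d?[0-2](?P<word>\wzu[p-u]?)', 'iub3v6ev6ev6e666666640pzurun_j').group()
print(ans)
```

3v6ev6ev6e666666640pzur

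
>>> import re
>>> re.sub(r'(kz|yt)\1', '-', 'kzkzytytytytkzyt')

'---kzyt'

A backreference is literal: `\1` must see the identical characters the first group matched.
Each match is replaced by '-'.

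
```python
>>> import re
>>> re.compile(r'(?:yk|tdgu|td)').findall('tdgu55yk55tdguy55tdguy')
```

['tdgu', 'yk', 'tdgu', 'tdgu']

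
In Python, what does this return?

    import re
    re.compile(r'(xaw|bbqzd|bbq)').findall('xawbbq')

['xaw', 'bbq']

Because there's exactly one group, `findall` drops the full match and keeps group 1 from each hit.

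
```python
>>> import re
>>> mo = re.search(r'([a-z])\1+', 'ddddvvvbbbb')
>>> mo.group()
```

`\1` has to match the exact text group 1 already captured.
The match spans [0:4] → 'dddd'.

'dddd'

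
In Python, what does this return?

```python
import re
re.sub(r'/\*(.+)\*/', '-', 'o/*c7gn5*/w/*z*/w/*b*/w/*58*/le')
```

Every occurrence is swapped for '-'.

'o-le'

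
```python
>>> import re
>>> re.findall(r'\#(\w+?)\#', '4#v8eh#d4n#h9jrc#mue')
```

['v8eh', 'h9jrc']

Because there's exactly one group, `findall` drops the full match and keeps group 1 from each hit.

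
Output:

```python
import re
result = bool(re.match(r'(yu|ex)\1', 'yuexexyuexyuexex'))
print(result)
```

False

`\1` has to match the exact text group 1 already captured.
`re.match` only tries the pattern at the start of the string.
Here position 0 doesn't satisfy it, so the call returns None, and `bool(None)` is False.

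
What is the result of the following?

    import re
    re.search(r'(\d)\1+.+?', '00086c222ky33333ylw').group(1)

`\1` has to match the exact text group 1 already captured.
`search` walks the string left to right and returns the first match it finds.
The match spans [0:4] → '0008'.
Captured: group 1 = '0'.

'0'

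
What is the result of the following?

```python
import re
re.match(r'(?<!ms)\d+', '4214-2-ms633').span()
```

`re.match` only tries the pattern at the start of the string.
The match spans [0:4] → '4214'.

(0, 4)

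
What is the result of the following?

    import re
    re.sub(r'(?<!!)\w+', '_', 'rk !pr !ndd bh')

'_ !p_ !n_ _'

A negative assertion filters positions out without eating any characters.
`sub` substitutes '_' at each match site.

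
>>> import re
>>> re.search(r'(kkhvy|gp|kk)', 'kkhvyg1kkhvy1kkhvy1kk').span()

(0, 5)

The regex engine tests alternatives in the order written; an earlier branch that matches wins even if a later one would match more.
The match spans [0:5] → 'kkhvy'.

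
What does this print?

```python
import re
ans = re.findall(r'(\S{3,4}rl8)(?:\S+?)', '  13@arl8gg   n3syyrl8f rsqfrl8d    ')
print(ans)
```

Pattern: 3 to 4 of a non-whitespace character, then the literal 'rl8' (captured); then one or more of a non-whitespace character (lazy) (non-capturing group).
Walking the string: at [2:10] match '13@arl8g', group 1 = '13@arl8'; at [15:23] match '3syyrl8f', group 1 = '3syyrl8'; at [24:32] match 'rsqfrl8d', group 1 = 'rsqfrl8'.
Because there's exactly one group, `findall` drops the full match and keeps group 1 from each hit.

['13@arl8', '3syyrl8', 'rsqfrl8']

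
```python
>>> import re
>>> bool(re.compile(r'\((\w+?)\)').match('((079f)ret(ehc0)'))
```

False

`re.match` won't scan ahead — the pattern has to work from the very first character.
Here the pattern fails at index 0, so the call returns None, and `bool(None)` is False.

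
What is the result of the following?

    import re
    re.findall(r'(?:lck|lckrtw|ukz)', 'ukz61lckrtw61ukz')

The regex engine tests alternatives in the order written; an earlier branch that matches wins even if a later one would match more.
Matches: at [0:3] → 'ukz'; at [5:8] → 'lck'; at [13:16] → 'ukz'.
With no groups in the pattern, `findall` gives back each whole match — 3 here.

['ukz', 'lck', 'ukz']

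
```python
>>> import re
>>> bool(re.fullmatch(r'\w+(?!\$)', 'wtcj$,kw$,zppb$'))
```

False

`re.fullmatch` requires the pattern to consume the entire string.
Here the string isn't matched end-to-end, so the call returns None, and `bool(None)` is False.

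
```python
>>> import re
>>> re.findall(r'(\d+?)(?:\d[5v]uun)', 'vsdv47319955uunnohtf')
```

['473199']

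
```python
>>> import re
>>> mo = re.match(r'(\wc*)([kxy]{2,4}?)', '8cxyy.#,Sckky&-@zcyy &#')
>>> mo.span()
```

The pattern matches a word character, then zero or more of the literal 'c' (captured); then 2 to 4 of one of [kxy] (lazy) (captured).
The `?` after the quantifier makes it lazy — it takes as little as possible before letting the rest of the pattern try.
`re.match` only tries the pattern at the start of the string.
The match spans [0:4] → '8cxy'.
Captured: group 1 = '8c', group 2 = 'xy'.

(0, 4)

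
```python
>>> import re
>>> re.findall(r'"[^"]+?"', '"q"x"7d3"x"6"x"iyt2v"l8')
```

['"q"', '"7d3"', '"6"', '"iyt2v"']

Walking the string: at [0:3] → '"q"'; at [4:9] → '"7d3"'; at [10:13] → '"6"'; at [14:21] → '"iyt2v"'.
Since nothing is captured, `findall` lists the 4 matched substrings directly.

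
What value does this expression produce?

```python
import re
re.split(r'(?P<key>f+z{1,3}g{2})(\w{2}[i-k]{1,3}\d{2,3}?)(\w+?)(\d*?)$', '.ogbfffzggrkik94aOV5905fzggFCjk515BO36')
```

['.ogb', 'fffzgg', 'rkik94', 'aOV5905fzggFCjk515BO', '36', '']

Pattern: one or more of a literal 'f', then 1 to 3 of a literal 'z', then exactly 2 of the literal 'g' (captured as 'key'); then exactly 2 of a word character, then 1 to 3 of a character in [i-k], then 2 to 3 of a digit (lazy) (captured); then one or more of a word character (lazy) (captured); then zero or more of a digit (lazy) (captured); then anchored at the end.
A `+?`/`*?`/`{m,n}?` starts at its minimum and grows only as far as needed for what follows to match.
Matches to split on: at [4:38] → 'fffzggrkik94aOV5905fzggFCjk515BO36'.
`re.split` interleaves the captured-group text with the surrounding fragments.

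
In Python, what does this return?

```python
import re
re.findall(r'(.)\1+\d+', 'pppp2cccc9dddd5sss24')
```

After group 1 captures some text, `\1` only succeeds where that same text appears again.
One capturing group, so `findall` returns just the captured substring from each match — 4 in all.

['p', 'c', 'd', 's']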